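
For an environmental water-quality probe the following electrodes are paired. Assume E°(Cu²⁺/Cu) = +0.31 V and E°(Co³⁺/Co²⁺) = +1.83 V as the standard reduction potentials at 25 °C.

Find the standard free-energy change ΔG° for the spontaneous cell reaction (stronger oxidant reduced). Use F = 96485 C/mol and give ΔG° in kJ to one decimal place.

-293.3 kJ

Co³⁺/Co²⁺ (E° = +1.83 V) is the cathode; Cu²⁺/Cu (E° = +0.31 V) is the anode, so E°cell = +1.52 V.
Balancing electrons gives n = 2 (lcm of 1 and 2).
ΔG° = −nFE° = −(2)(96485)(+1.52) = -293,314 J = -293.3 kJ.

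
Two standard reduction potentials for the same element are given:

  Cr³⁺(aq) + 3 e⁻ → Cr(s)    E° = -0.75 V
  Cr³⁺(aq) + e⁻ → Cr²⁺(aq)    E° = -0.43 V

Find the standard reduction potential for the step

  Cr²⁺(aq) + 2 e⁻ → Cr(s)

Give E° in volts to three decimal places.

Sequential free energies add, so n₃E°₃ = n₁E°₁ + n₂E°₂.
With n₃ = 3, and the known step contributing 1×(-0.43) V, the unknown satisfies 2·E° = 3×(-0.75) − 1×(-0.43) = -1.820.
E° = -1.820 / 2 = -0.910 V.

-0.910 V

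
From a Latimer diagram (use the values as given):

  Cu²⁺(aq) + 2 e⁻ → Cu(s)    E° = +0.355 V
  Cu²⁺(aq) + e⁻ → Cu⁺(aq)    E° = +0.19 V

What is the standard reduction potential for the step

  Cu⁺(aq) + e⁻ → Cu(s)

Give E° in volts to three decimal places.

Sequential free energies add, so n₃E°₃ = n₁E°₁ + n₂E°₂.
With n₃ = 2, and the known step contributing 1×(+0.19) V, the unknown satisfies 1·E° = 2×(+0.355) − 1×(+0.19) = +0.520.
E° = +0.520 / 1 = +0.520 V.

+0.520 V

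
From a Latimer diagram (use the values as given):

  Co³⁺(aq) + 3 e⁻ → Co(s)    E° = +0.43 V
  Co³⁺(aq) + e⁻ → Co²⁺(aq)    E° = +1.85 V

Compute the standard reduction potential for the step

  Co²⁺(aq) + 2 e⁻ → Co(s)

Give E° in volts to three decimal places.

Sequential free energies add, so n₃E°₃ = n₁E°₁ + n₂E°₂.
With n₃ = 3, and the known step contributing 1×(+1.85) V, the unknown satisfies 2·E° = 3×(+0.43) − 1×(+1.85) = -0.560.
E° = -0.560 / 2 = -0.280 V.

-0.280 V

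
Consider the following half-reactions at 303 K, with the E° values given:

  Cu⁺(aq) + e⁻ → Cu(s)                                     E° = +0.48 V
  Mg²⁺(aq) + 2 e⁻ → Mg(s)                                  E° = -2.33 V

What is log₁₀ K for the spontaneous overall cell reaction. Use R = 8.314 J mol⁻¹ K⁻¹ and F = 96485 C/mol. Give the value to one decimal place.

Cathode: Cu⁺/Cu; anode: Mg²⁺/Mg. E°cell = (+0.48) − (-2.33) = +2.81 V, with n = 2.
ΔG° = −nFE° = −RT ln K, so ln K = nFE°/(RT) = (2)(96485)(+2.81) / ((8.314)(303)) = 215.250.
log₁₀ K = 215.250 / ln 10 = 93.5.

93.5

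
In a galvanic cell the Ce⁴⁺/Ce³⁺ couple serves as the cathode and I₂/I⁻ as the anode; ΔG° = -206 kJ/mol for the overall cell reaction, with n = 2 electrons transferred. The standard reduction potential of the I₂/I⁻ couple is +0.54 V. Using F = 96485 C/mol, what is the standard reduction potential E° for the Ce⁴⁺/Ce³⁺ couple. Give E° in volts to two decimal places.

E°cell = −ΔG°/(nF) = −(-206×10³)/((2)(96485)) = +1.068 V.
Since Ce⁴⁺/Ce³⁺ is the cathode and I₂/I⁻ the anode, E°cell = E°(Ce⁴⁺/Ce³⁺) − E°(I₂/I⁻).
So E°(Ce⁴⁺/Ce³⁺) = E°cell + E°(I₂/I⁻) = +1.068 + (+0.54) = +1.61 V.

+1.61 V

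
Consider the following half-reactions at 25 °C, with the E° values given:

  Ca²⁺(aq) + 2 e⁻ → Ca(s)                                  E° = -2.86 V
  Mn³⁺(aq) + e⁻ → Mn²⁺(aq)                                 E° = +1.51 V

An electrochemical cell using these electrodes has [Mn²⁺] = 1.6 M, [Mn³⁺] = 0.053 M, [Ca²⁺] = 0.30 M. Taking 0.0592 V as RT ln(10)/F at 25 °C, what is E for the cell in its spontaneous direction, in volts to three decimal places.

Mn³⁺/Mn²⁺ is the cathode (higher E°), Ca²⁺/Ca the anode: E°cell = +1.51 − (-2.86) = +4.37 V, n = 2.
Overall: 2 Mn³⁺(aq) + Ca(s) → 2 Mn²⁺(aq) + Ca²⁺(aq)
Q = [Mn²⁺]^2·[Ca²⁺] / ([Mn³⁺]^2); log Q = 2.437.
E = E° − (0.0592/n) log Q = +4.37 − (0.0592/2)(2.437) = +4.298 V.

+4.298 V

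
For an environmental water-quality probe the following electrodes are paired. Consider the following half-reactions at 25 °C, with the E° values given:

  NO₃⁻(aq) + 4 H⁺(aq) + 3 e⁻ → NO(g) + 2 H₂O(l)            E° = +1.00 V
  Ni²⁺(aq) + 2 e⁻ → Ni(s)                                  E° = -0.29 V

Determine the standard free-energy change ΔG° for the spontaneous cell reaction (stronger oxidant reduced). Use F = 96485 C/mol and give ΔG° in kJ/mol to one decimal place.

-746.8 kJ/mol

NO₃⁻/NO (E° = +1.00 V) is the cathode; Ni²⁺/Ni (E° = -0.29 V) is the anode, so E°cell = +1.29 V.
Balancing electrons gives n = 6 (lcm of 3 and 2).
ΔG° = −nFE° = −(6)(96485)(+1.29) = -746,794 J = -746.8 kJ/mol.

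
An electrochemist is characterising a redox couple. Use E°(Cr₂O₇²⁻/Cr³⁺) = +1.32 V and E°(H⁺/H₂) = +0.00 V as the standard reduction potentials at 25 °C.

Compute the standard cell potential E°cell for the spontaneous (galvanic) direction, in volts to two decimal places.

The Cr₂O₇²⁻/Cr³⁺ couple has the higher reduction potential, so it is the cathode; H⁺/H₂ is oxidised at the anode.
E°cell = E°(cathode) − E°(anode) = (+1.32) − (+0.00) = +1.32 V.

+1.32 V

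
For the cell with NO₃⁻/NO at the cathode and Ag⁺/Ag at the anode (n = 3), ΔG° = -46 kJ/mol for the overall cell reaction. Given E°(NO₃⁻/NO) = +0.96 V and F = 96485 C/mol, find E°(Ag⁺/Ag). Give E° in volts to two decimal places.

E°cell = −ΔG°/(nF) = −(-46×10³)/((3)(96485)) = +0.159 V.
Since NO₃⁻/NO is the cathode and Ag⁺/Ag the anode, E°cell = E°(NO₃⁻/NO) − E°(Ag⁺/Ag).
So E°(Ag⁺/Ag) = E°(NO₃⁻/NO) − E°cell = (+0.96) − (+0.159) = +0.80 V.

+0.80 V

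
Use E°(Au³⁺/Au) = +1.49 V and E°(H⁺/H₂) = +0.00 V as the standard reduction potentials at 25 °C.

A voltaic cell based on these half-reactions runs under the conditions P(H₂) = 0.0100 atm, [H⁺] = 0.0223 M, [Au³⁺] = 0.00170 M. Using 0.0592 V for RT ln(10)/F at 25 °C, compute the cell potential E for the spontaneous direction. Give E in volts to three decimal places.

Au³⁺/Au is the cathode (higher E°), H⁺/H₂ the anode: E°cell = +1.49 − (+0.00) = +1.49 V, n = 6.
Overall: 2 Au³⁺(aq) + 3 H₂(g) → 2 Au(s) + 6 H⁺(aq)
Q = [H⁺]^6 / ([Au³⁺]^2·P(H₂)^3); log Q = 1.629.
E = E° − (0.0592/n) log Q = +1.49 − (0.0592/6)(1.629) = +1.474 V.

+1.474 V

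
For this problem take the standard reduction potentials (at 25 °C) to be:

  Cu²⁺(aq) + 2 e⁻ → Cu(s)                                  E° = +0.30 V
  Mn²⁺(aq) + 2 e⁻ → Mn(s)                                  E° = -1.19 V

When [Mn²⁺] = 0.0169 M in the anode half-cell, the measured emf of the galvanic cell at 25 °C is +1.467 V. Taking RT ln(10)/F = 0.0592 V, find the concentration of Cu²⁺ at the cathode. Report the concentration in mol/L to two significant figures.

0.0028 M

Cu²⁺/Cu is the cathode, Mn²⁺/Mn the anode: E°cell = +1.49 V, n = 2.
Overall reaction: Cu²⁺(aq) + Mn(s) → Cu(s) + Mn²⁺(aq); Q = [Mn²⁺]^1/[Cu²⁺]^1.
From E = E° − (0.0592/n) log Q: log Q = (E° − E)·n/0.0592 = (+1.49 − (+1.467))·2/0.0592 = 0.7770.
So 1·log[Cu²⁺] = 1·log(0.0169) − log Q = -1.7721 − (0.7770) = -2.5491; [Cu²⁺] = 10^(-2.5491) ≈ 0.0028 M.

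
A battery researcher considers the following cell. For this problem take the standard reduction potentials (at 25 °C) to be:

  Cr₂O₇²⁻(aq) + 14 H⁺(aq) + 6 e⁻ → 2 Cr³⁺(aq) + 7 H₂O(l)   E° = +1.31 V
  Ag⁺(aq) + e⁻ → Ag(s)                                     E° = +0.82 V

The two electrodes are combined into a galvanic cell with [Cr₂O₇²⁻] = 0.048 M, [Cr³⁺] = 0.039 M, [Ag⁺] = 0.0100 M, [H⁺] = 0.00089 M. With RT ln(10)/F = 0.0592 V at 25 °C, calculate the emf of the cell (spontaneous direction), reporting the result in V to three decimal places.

Cr₂O₇²⁻/Cr³⁺ is the cathode (higher E°), Ag⁺/Ag the anode: E°cell = +1.31 − (+0.82) = +0.49 V, n = 6.
Overall: Cr₂O₇²⁻(aq) + 14 H⁺(aq) + 6 Ag(s) → 2 Cr³⁺(aq) + 7 H₂O(l) + 6 Ag⁺(aq)
Q = [Cr³⁺]^2·[Ag⁺]^6 / ([Cr₂O₇²⁻]·[H⁺]^14); log Q = 29.209.
E = E° − (0.0592/n) log Q = +0.49 − (0.0592/6)(29.209) = +0.202 V.

+0.202 V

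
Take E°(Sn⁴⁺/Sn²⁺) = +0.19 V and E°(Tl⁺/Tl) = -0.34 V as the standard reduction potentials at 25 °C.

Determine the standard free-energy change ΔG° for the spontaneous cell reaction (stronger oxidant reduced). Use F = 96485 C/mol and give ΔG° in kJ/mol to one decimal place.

Sn⁴⁺/Sn²⁺ (E° = +0.19 V) is the cathode; Tl⁺/Tl (E° = -0.34 V) is the anode, so E°cell = +0.53 V.
Balancing electrons gives n = 2 (lcm of 2 and 1).
ΔG° = −nFE° = −(2)(96485)(+0.53) = -102,274 J = -102.3 kJ/mol.

-102.3 kJ/mol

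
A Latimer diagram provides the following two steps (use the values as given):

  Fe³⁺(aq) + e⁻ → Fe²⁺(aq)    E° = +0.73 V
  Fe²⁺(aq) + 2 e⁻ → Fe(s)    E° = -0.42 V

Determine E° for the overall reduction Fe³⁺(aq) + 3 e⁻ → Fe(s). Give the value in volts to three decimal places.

-0.037 V

Standard free energies of sequential steps add: ΔG°₃ = ΔG°₁ + ΔG°₂, so n₃E°₃ = n₁E°₁ + n₂E°₂.
E°₃ = (1×+0.73 + 2×-0.42) / 3 = (-0.110) / 3 = -0.037 V.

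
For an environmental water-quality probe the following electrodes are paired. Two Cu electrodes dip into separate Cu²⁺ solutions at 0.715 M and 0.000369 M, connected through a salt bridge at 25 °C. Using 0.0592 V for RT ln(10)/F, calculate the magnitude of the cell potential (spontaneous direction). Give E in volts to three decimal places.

+0.097 V

For a concentration cell E°cell = 0. The 0.715 M side is the cathode (reduction is favoured where [Cu²⁺] is higher).
With n = 2, E = −(0.0592/2) log([Cu²⁺]ₐₙ/[Cu²⁺]꜀ₐₜ) = −(0.0592/2) log(0.000369/0.715) = −(0.0592/2)(-3.287) = +0.097 V.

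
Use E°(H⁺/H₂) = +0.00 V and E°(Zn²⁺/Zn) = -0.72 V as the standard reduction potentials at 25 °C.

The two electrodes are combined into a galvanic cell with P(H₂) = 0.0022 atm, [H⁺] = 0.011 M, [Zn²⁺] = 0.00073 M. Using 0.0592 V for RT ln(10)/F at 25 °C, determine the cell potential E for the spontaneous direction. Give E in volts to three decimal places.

H⁺/H₂ is the cathode (higher E°), Zn²⁺/Zn the anode: E°cell = +0.00 − (-0.72) = +0.72 V, n = 2.
Overall: 2 H⁺(aq) + Zn(s) → H₂(g) + Zn²⁺(aq)
Q = P(H₂)·[Zn²⁺] / ([H⁺]^2); log Q = -1.877.
E = E° − (0.0592/n) log Q = +0.72 − (0.0592/2)(-1.877) = +0.776 V.

+0.776 V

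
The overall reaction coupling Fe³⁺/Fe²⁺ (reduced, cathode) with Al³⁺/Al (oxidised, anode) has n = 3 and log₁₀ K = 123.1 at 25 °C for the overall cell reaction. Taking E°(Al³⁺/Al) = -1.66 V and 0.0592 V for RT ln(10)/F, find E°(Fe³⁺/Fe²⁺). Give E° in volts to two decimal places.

+0.77 V

E°cell = (0.0592/n)·log K = (0.0592/3)(123.1) = +2.429 V.
Since Fe³⁺/Fe²⁺ is the cathode and Al³⁺/Al the anode, E°cell = E°(Fe³⁺/Fe²⁺) − E°(Al³⁺/Al).
So E°(Fe³⁺/Fe²⁺) = E°cell + E°(Al³⁺/Al) = +2.429 + (-1.66) = +0.77 V.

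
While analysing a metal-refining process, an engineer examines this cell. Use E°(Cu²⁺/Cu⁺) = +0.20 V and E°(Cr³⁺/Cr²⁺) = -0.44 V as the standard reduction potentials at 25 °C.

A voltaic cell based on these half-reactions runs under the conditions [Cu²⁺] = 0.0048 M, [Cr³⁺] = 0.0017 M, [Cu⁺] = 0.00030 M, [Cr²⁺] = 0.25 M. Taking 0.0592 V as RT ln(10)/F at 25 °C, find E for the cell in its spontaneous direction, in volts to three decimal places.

Cu²⁺/Cu⁺ is the cathode (higher E°), Cr³⁺/Cr²⁺ the anode: E°cell = +0.20 − (-0.44) = +0.64 V, n = 1.
Overall: Cu²⁺(aq) + Cr²⁺(aq) → Cu⁺(aq) + Cr³⁺(aq)
Q = [Cu⁺]·[Cr³⁺] / ([Cu²⁺]·[Cr²⁺]); log Q = -3.372.
E = E° − (0.0592/n) log Q = +0.64 − (0.0592/1)(-3.372) = +0.840 V.

+0.840 V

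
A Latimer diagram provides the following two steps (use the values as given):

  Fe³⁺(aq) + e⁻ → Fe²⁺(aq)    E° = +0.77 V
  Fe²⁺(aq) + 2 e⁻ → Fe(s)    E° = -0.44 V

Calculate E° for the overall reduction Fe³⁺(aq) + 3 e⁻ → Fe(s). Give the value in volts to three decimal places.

Since ΔG° = −nFE° is additive over sequential reductions, n₃E°₃ = n₁E°₁ + n₂E°₂.
E°₃ = (1×+0.77 + 2×-0.44) / 3 = (-0.110) / 3 = -0.037 V.

-0.037 V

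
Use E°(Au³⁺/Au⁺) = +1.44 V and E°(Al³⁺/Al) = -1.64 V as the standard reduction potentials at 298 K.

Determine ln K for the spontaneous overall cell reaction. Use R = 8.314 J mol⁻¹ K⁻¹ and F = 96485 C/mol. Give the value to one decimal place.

Cathode: Au³⁺/Au⁺; anode: Al³⁺/Al. E°cell = (+1.44) − (-1.64) = +3.08 V, with n = 6.
ΔG° = −nFE° = −RT ln K, so ln K = nFE°/(RT) = (6)(96485)(+3.08) / ((8.314)(298)) = 719.673.

719.7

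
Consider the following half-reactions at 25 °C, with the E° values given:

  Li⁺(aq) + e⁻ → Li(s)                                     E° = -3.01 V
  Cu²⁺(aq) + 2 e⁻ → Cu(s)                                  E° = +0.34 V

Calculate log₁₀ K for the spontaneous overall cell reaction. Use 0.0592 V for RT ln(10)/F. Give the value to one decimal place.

Cathode: Cu²⁺/Cu; anode: Li⁺/Li. E°cell = +3.35 V, n = 2.
log K = nE°cell / 0.0592 = (2)(+3.35) / 0.0592 = 113.2.

113.2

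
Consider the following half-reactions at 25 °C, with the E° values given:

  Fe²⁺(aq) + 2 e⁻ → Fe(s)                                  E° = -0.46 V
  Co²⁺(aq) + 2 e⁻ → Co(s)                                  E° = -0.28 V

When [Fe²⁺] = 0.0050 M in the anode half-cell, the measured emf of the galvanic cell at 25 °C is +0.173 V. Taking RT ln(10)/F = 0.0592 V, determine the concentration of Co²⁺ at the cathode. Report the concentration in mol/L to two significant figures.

Co²⁺/Co is the cathode, Fe²⁺/Fe the anode: E°cell = +0.18 V, n = 2.
Overall reaction: Co²⁺(aq) + Fe(s) → Co(s) + Fe²⁺(aq); Q = [Fe²⁺]^1/[Co²⁺]^1.
From E = E° − (0.0592/n) log Q: log Q = (E° − E)·n/0.0592 = (+0.18 − (+0.173))·2/0.0592 = 0.2365.
So 1·log[Co²⁺] = 1·log(0.005) − log Q = -2.3010 − (0.2365) = -2.5375; [Co²⁺] = 10^(-2.5375) ≈ 0.0029 M.

0.0029 M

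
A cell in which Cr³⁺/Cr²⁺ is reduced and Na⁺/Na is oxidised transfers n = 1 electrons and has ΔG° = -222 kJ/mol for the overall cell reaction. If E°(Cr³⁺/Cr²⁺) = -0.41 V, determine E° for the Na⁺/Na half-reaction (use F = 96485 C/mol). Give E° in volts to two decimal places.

E°cell = −ΔG°/(nF) = −(-222×10³)/((1)(96485)) = +2.301 V.
Since Cr³⁺/Cr²⁺ is the cathode and Na⁺/Na the anode, E°cell = E°(Cr³⁺/Cr²⁺) − E°(Na⁺/Na).
So E°(Na⁺/Na) = E°(Cr³⁺/Cr²⁺) − E°cell = (-0.41) − (+2.301) = -2.71 V.

-2.71 V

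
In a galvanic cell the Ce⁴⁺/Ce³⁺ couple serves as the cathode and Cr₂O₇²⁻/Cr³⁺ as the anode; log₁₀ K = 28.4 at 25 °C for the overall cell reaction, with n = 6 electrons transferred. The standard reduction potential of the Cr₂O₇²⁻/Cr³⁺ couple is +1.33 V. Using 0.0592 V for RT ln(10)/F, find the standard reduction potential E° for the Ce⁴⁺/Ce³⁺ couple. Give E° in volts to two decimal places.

+1.61 V

E°cell = (0.0592/n)·log K = (0.0592/6)(28.4) = +0.280 V.
Since Ce⁴⁺/Ce³⁺ is the cathode and Cr₂O₇²⁻/Cr³⁺ the anode, E°cell = E°(Ce⁴⁺/Ce³⁺) − E°(Cr₂O₇²⁻/Cr³⁺).
So E°(Ce⁴⁺/Ce³⁺) = E°cell + E°(Cr₂O₇²⁻/Cr³⁺) = +0.280 + (+1.33) = +1.61 V.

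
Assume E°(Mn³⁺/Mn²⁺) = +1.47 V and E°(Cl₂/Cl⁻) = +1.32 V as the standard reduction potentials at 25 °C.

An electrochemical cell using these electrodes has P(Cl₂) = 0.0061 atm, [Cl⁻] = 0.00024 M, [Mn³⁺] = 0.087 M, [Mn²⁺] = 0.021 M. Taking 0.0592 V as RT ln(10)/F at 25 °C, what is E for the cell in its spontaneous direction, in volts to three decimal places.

+0.038 V

Mn³⁺/Mn²⁺ is the cathode (higher E°), Cl₂/Cl⁻ the anode: E°cell = +1.47 − (+1.32) = +0.15 V, n = 2.
Overall: 2 Mn³⁺(aq) + 2 Cl⁻(aq) → 2 Mn²⁺(aq) + Cl₂(g)
Q = [Mn²⁺]^2·P(Cl₂) / ([Mn³⁺]^2·[Cl⁻]^2); log Q = 3.790.
E = E° − (0.0592/n) log Q = +0.15 − (0.0592/2)(3.790) = +0.038 V.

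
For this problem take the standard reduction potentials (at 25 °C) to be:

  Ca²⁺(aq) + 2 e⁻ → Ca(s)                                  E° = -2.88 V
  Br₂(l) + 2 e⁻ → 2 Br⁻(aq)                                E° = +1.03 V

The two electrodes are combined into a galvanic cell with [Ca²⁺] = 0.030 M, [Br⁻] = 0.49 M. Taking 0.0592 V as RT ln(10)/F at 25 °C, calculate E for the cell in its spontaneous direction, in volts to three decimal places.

+3.973 V

Br₂/Br⁻ is the cathode (higher E°), Ca²⁺/Ca the anode: E°cell = +1.03 − (-2.88) = +3.91 V, n = 2.
Overall: Br₂(l) + Ca(s) → 2 Br⁻(aq) + Ca²⁺(aq)
Q = [Br⁻]^2·[Ca²⁺]; log Q = -2.142.
E = E° − (0.0592/n) log Q = +3.91 − (0.0592/2)(-2.142) = +3.973 V.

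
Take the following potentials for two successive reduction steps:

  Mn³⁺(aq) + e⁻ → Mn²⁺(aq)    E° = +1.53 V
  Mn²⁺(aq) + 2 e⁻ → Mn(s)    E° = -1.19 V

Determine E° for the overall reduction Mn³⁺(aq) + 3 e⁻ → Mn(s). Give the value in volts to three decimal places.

-0.283 V

Standard free energies of sequential steps add: ΔG°₃ = ΔG°₁ + ΔG°₂, so n₃E°₃ = n₁E°₁ + n₂E°₂.
E°₃ = (1×+1.53 + 2×-1.19) / 3 = (-0.850) / 3 = -0.283 V.
E° values themselves are not directly additive — weighting by electron count is essential.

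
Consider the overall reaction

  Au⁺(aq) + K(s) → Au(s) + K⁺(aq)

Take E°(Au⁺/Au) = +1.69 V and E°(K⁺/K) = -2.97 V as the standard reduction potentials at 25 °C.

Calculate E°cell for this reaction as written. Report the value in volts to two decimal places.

+4.66 V

The Au⁺/Au couple has the higher reduction potential, so it is the cathode; K⁺/K is oxidised at the anode.
E°cell = E°(cathode) − E°(anode) = (+1.69) − (-2.97) = +4.66 V.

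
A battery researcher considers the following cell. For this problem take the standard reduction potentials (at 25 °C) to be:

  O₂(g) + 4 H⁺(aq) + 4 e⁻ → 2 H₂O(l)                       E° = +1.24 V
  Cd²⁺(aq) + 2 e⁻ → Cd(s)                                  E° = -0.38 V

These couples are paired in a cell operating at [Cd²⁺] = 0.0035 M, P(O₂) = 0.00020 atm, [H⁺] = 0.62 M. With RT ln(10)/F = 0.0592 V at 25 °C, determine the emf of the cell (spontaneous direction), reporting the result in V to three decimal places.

+1.626 V

O₂/H₂O is the cathode (higher E°), Cd²⁺/Cd the anode: E°cell = +1.24 − (-0.38) = +1.62 V, n = 4.
Overall: O₂(g) + 4 H⁺(aq) + 2 Cd(s) → 2 H₂O(l) + 2 Cd²⁺(aq)
Q = [Cd²⁺]^2 / (P(O₂)·[H⁺]^4); log Q = -0.382.
E = E° − (0.0592/n) log Q = +1.62 − (0.0592/4)(-0.382) = +1.626 V.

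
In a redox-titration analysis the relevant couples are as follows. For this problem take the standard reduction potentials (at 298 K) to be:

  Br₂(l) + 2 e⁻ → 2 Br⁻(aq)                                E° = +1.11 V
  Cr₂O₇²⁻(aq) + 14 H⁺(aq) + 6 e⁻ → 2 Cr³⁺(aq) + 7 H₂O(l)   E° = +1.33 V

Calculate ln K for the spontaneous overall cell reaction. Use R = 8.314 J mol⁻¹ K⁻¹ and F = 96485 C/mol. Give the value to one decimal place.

Cathode: Cr₂O₇²⁻/Cr³⁺; anode: Br₂/Br⁻. E°cell = (+1.33) − (+1.11) = +0.22 V, with n = 6.
ΔG° = −nFE° = −RT ln K, so ln K = nFE°/(RT) = (6)(96485)(+0.22) / ((8.314)(298)) = 51.405.

51.4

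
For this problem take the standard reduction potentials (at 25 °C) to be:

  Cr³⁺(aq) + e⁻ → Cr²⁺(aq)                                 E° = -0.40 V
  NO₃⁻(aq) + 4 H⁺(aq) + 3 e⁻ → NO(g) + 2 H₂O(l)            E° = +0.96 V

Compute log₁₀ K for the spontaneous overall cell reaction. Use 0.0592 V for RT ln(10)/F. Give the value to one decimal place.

Cathode: NO₃⁻/NO; anode: Cr³⁺/Cr²⁺. E°cell = +1.36 V, n = 3.
log K = nE°cell / 0.0592 = (3)(+1.36) / 0.0592 = 68.9.

68.9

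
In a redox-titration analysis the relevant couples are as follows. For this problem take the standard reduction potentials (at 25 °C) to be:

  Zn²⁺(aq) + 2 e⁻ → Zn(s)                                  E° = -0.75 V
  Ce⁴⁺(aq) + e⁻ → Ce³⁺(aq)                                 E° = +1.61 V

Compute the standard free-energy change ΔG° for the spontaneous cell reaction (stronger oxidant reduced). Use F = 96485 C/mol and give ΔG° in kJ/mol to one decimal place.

Ce⁴⁺/Ce³⁺ (E° = +1.61 V) is the cathode; Zn²⁺/Zn (E° = -0.75 V) is the anode, so E°cell = +2.36 V.
Balancing electrons gives n = 2 (lcm of 1 and 2).
ΔG° = −nFE° = −(2)(96485)(+2.36) = -455,409 J = -455.4 kJ/mol.

-455.4 kJ/mol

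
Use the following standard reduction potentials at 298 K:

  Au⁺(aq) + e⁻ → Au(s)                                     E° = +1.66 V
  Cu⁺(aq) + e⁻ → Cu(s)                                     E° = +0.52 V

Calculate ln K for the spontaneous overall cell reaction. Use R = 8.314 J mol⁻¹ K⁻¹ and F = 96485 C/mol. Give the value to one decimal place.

44.4

Cathode: Au⁺/Au; anode: Cu⁺/Cu. E°cell = (+1.66) − (+0.52) = +1.14 V, with n = 1.
ΔG° = −nFE° = −RT ln K, so ln K = nFE°/(RT) = (1)(96485)(+1.14) / ((8.314)(298)) = 44.395.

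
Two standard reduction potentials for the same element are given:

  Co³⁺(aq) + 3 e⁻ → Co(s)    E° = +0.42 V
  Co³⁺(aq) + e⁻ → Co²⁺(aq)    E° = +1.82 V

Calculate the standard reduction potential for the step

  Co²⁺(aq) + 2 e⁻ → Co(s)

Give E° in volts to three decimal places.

Sequential free energies add, so n₃E°₃ = n₁E°₁ + n₂E°₂.
With n₃ = 3, and the known step contributing 1×(+1.82) V, the unknown satisfies 2·E° = 3×(+0.42) − 1×(+1.82) = -0.560.
E° = -0.560 / 2 = -0.280 V.

-0.280 V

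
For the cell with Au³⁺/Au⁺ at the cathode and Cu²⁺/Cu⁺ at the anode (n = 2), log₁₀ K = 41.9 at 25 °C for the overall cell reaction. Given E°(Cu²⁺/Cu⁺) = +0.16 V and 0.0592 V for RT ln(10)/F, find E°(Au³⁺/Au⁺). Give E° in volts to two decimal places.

+1.40 V

E°cell = (0.0592/n)·log K = (0.0592/2)(41.9) = +1.240 V.
Since Au³⁺/Au⁺ is the cathode and Cu²⁺/Cu⁺ the anode, E°cell = E°(Au³⁺/Au⁺) − E°(Cu²⁺/Cu⁺).
So E°(Au³⁺/Au⁺) = E°cell + E°(Cu²⁺/Cu⁺) = +1.240 + (+0.16) = +1.40 V.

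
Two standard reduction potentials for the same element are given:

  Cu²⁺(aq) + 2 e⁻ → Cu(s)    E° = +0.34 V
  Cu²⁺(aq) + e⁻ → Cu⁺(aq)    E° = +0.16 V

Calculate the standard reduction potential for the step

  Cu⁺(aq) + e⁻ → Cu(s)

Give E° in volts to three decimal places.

+0.520 V

Sequential free energies add, so n₃E°₃ = n₁E°₁ + n₂E°₂.
With n₃ = 2, and the known step contributing 1×(+0.16) V, the unknown satisfies 1·E° = 2×(+0.34) − 1×(+0.16) = +0.520.
E° = +0.520 / 1 = +0.520 V.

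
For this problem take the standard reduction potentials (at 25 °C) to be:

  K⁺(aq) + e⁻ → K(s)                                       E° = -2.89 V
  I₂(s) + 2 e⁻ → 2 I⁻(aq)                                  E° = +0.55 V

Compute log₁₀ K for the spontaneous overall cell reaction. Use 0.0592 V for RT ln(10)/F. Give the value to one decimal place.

Cathode: I₂/I⁻; anode: K⁺/K. E°cell = +3.44 V, n = 2.
log K = nE°cell / 0.0592 = (2)(+3.44) / 0.0592 = 116.2.

116.2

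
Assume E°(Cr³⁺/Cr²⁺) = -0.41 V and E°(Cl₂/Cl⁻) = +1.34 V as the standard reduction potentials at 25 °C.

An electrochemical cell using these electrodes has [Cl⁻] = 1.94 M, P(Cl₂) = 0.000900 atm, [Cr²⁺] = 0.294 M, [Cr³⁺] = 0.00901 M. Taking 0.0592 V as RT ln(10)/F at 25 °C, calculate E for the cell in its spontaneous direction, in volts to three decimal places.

Cl₂/Cl⁻ is the cathode (higher E°), Cr³⁺/Cr²⁺ the anode: E°cell = +1.34 − (-0.41) = +1.75 V, n = 2.
Overall: Cl₂(g) + 2 Cr²⁺(aq) → 2 Cl⁻(aq) + 2 Cr³⁺(aq)
Q = [Cl⁻]^2·[Cr³⁺]^2 / (P(Cl₂)·[Cr²⁺]^2); log Q = 0.594.
E = E° − (0.0592/n) log Q = +1.75 − (0.0592/2)(0.594) = +1.732 V.

+1.732 V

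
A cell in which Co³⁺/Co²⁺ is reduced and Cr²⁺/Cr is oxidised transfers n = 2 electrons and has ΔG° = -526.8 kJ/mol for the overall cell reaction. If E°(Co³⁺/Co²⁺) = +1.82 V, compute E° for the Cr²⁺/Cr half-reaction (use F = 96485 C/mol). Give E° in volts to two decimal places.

-0.91 V

E°cell = −ΔG°/(nF) = −(-526.8×10³)/((2)(96485)) = +2.730 V.
Since Co³⁺/Co²⁺ is the cathode and Cr²⁺/Cr the anode, E°cell = E°(Co³⁺/Co²⁺) − E°(Cr²⁺/Cr).
So E°(Cr²⁺/Cr) = E°(Co³⁺/Co²⁺) − E°cell = (+1.82) − (+2.730) = -0.91 V.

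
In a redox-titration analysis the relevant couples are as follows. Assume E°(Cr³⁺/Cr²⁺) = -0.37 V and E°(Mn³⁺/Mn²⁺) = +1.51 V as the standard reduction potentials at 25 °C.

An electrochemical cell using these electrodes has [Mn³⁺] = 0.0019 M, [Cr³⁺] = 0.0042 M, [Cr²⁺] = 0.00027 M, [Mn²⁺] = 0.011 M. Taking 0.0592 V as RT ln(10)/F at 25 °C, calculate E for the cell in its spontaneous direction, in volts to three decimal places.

+1.764 V

Mn³⁺/Mn²⁺ is the cathode (higher E°), Cr³⁺/Cr²⁺ the anode: E°cell = +1.51 − (-0.37) = +1.88 V, n = 1.
Overall: Mn³⁺(aq) + Cr²⁺(aq) → Mn²⁺(aq) + Cr³⁺(aq)
Q = [Mn²⁺]·[Cr³⁺] / ([Mn³⁺]·[Cr²⁺]); log Q = 1.955.
E = E° − (0.0592/n) log Q = +1.88 − (0.0592/1)(1.955) = +1.764 V.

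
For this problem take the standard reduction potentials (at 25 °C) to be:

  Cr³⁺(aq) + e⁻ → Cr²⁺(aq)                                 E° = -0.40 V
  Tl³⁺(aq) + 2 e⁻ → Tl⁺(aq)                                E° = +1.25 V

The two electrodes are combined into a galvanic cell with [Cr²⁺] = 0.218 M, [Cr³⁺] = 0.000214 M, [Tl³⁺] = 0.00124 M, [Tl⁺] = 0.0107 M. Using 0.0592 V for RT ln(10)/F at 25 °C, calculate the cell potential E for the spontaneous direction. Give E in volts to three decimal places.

Tl³⁺/Tl⁺ is the cathode (higher E°), Cr³⁺/Cr²⁺ the anode: E°cell = +1.25 − (-0.40) = +1.65 V, n = 2.
Overall: Tl³⁺(aq) + 2 Cr²⁺(aq) → Tl⁺(aq) + 2 Cr³⁺(aq)
Q = [Tl⁺]·[Cr³⁺]^2 / ([Tl³⁺]·[Cr²⁺]^2); log Q = -5.080.
E = E° − (0.0592/n) log Q = +1.65 − (0.0592/2)(-5.080) = +1.800 V.

+1.800 V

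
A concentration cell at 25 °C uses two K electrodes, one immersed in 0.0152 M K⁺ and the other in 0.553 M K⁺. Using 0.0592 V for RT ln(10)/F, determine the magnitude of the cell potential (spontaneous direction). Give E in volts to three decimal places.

+0.092 V

For a concentration cell E°cell = 0. The 0.553 M side is the cathode (reduction is favoured where [K⁺] is higher).
With n = 1, E = −(0.0592/1) log([K⁺]ₐₙ/[K⁺]꜀ₐₜ) = −(0.0592/1) log(0.0152/0.553) = −(0.0592/1)(-1.561) = +0.092 V.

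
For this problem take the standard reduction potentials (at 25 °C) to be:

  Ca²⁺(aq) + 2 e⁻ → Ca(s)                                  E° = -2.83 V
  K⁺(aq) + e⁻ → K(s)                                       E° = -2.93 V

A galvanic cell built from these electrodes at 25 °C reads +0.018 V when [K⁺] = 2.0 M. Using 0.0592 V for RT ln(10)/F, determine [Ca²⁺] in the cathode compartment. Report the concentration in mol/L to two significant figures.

0.0068 M

Ca²⁺/Ca is the cathode, K⁺/K the anode: E°cell = +0.10 V, n = 2.
Overall reaction: Ca²⁺(aq) + 2 K(s) → Ca(s) + 2 K⁺(aq); Q = [K⁺]^2/[Ca²⁺]^1.
From E = E° − (0.0592/n) log Q: log Q = (E° − E)·n/0.0592 = (+0.10 − (+0.018))·2/0.0592 = 2.7703.
So 1·log[Ca²⁺] = 2·log(2) − log Q = 0.6021 − (2.7703) = -2.1682; [Ca²⁺] = 10^(-2.1682) ≈ 0.0068 M.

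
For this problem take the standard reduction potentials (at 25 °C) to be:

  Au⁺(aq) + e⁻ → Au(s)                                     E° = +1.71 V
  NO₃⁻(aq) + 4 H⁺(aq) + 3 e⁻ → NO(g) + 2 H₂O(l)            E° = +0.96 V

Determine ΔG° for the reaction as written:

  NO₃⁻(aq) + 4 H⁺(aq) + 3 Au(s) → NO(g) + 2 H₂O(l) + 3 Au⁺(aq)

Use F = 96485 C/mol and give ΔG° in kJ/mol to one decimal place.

As written, NO₃⁻/NO is reduced (cathode) and Au⁺/Au is oxidised (anode), so E°cell = (+0.96) − (+1.71) = -0.75 V.
Balancing electrons gives n = 3.
ΔG° = −nFE° = −(3)(96485)(-0.75) = 217,091 J = +217.1 kJ/mol.

+217.1 kJ/mol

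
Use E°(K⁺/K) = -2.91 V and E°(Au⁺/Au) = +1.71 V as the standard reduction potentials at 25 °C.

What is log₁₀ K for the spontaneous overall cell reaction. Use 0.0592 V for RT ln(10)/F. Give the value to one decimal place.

Cathode: Au⁺/Au; anode: K⁺/K. E°cell = +4.62 V, n = 1.
log K = nE°cell / 0.0592 = (1)(+4.62) / 0.0592 = 78.0.

78.0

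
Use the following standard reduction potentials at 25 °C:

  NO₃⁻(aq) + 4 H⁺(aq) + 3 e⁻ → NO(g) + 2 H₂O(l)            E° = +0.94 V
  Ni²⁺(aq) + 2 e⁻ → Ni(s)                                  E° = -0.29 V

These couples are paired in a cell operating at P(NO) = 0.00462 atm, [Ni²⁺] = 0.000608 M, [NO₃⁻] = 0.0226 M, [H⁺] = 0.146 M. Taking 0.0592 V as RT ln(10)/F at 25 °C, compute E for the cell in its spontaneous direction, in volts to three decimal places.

+1.273 V

NO₃⁻/NO is the cathode (higher E°), Ni²⁺/Ni the anode: E°cell = +0.94 − (-0.29) = +1.23 V, n = 6.
Overall: 2 NO₃⁻(aq) + 8 H⁺(aq) + 3 Ni(s) → 2 NO(g) + 4 H₂O(l) + 3 Ni²⁺(aq)
Q = P(NO)^2·[Ni²⁺]^3 / ([NO₃⁻]^2·[H⁺]^8); log Q = -4.342.
E = E° − (0.0592/n) log Q = +1.23 − (0.0592/6)(-4.342) = +1.273 V.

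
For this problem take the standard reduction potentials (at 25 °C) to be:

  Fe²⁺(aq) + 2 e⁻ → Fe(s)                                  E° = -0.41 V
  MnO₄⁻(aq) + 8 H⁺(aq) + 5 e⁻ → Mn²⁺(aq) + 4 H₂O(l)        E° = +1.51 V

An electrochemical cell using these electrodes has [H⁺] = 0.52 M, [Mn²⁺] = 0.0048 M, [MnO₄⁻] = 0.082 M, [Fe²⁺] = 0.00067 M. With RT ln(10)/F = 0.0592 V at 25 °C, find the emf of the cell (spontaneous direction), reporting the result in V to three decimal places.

+2.002 V

MnO₄⁻/Mn²⁺ is the cathode (higher E°), Fe²⁺/Fe the anode: E°cell = +1.51 − (-0.41) = +1.92 V, n = 10.
Overall: 2 MnO₄⁻(aq) + 16 H⁺(aq) + 5 Fe(s) → 2 Mn²⁺(aq) + 8 H₂O(l) + 5 Fe²⁺(aq)
Q = [Mn²⁺]^2·[Fe²⁺]^5 / ([MnO₄⁻]^2·[H⁺]^16); log Q = -13.791.
E = E° − (0.0592/n) log Q = +1.92 − (0.0592/10)(-13.791) = +2.002 V.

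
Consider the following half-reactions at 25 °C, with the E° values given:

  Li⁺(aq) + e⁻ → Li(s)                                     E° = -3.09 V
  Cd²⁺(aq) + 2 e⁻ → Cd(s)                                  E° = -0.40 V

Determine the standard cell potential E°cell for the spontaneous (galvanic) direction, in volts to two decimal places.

+2.69 V

The Cd²⁺/Cd couple has the higher reduction potential, so it is the cathode; Li⁺/Li is oxidised at the anode.
E°cell = E°(cathode) − E°(anode) = (-0.40) − (-3.09) = +2.69 V.
Since E°cell > 0, the reaction is spontaneous under standard conditions.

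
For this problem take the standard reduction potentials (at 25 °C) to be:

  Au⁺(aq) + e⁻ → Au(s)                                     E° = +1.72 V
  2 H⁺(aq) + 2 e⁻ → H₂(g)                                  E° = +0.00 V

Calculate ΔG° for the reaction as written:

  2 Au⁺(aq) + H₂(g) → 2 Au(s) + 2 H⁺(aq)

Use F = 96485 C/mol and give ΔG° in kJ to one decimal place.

As written, Au⁺/Au is reduced (cathode) and H⁺/H₂ is oxidised (anode), so E°cell = (+1.72) − (+0.00) = +1.72 V.
Balancing electrons gives n = 2.
ΔG° = −nFE° = −(2)(96485)(+1.72) = -331,908 J = -331.9 kJ.

-331.9 kJ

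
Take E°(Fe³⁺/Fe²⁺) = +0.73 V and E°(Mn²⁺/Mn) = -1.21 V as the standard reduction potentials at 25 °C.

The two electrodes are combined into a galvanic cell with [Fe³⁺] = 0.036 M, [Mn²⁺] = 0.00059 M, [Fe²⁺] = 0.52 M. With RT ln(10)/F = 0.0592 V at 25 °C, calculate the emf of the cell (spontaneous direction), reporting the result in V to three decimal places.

+1.967 V

Fe³⁺/Fe²⁺ is the cathode (higher E°), Mn²⁺/Mn the anode: E°cell = +0.73 − (-1.21) = +1.94 V, n = 2.
Overall: 2 Fe³⁺(aq) + Mn(s) → 2 Fe²⁺(aq) + Mn²⁺(aq)
Q = [Fe²⁺]^2·[Mn²⁺] / ([Fe³⁺]^2); log Q = -0.910.
E = E° − (0.0592/n) log Q = +1.94 − (0.0592/2)(-0.910) = +1.967 V.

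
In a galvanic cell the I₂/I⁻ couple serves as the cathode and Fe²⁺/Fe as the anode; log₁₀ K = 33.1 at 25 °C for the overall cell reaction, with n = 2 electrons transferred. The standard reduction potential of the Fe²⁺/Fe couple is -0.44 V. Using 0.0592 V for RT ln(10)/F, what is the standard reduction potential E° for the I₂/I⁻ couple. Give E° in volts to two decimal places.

+0.54 V

E°cell = (0.0592/n)·log K = (0.0592/2)(33.1) = +0.980 V.
Since I₂/I⁻ is the cathode and Fe²⁺/Fe the anode, E°cell = E°(I₂/I⁻) − E°(Fe²⁺/Fe).
So E°(I₂/I⁻) = E°cell + E°(Fe²⁺/Fe) = +0.980 + (-0.44) = +0.54 V.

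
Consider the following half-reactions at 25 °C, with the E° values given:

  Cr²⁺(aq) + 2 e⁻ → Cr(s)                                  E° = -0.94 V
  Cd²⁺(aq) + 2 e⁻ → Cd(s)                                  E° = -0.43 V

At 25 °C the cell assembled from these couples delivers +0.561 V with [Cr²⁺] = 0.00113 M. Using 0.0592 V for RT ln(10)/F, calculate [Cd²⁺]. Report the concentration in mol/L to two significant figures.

Cd²⁺/Cd is the cathode, Cr²⁺/Cr the anode: E°cell = +0.51 V, n = 2.
Overall reaction: Cd²⁺(aq) + Cr(s) → Cd(s) + Cr²⁺(aq); Q = [Cr²⁺]^1/[Cd²⁺]^1.
From E = E° − (0.0592/n) log Q: log Q = (E° − E)·n/0.0592 = (+0.51 − (+0.561))·2/0.0592 = -1.7230.
So 1·log[Cd²⁺] = 1·log(0.00113) − log Q = -2.9469 − (-1.7230) = -1.2239; [Cd²⁺] = 10^(-1.2239) ≈ 0.060 M.

0.060 M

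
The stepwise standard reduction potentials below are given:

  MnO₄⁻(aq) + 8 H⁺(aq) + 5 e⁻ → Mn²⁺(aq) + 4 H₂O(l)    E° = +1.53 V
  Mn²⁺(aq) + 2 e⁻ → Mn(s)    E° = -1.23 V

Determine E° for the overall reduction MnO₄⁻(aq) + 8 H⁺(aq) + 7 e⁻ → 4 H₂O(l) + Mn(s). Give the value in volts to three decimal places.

Standard free energies of sequential steps add: ΔG°₃ = ΔG°₁ + ΔG°₂, so n₃E°₃ = n₁E°₁ + n₂E°₂.
E°₃ = (5×+1.53 + 2×-1.23) / 7 = (+5.190) / 7 = +0.741 V.
Simply averaging or adding the two E° values would be wrong; the electron-weighted sum is required.

+0.741 V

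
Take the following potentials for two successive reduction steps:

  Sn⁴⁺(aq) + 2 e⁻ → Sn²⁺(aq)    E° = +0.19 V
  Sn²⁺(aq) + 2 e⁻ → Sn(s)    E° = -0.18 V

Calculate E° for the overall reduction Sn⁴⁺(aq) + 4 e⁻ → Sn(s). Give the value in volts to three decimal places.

Adding the free-energy changes (−nFE°) of the two steps gives −n₃FE°₃ = −n₁FE°₁ − n₂FE°₂.
E°₃ = (2×+0.19 + 2×-0.18) / 4 = (+0.020) / 4 = +0.005 V.

+0.005 V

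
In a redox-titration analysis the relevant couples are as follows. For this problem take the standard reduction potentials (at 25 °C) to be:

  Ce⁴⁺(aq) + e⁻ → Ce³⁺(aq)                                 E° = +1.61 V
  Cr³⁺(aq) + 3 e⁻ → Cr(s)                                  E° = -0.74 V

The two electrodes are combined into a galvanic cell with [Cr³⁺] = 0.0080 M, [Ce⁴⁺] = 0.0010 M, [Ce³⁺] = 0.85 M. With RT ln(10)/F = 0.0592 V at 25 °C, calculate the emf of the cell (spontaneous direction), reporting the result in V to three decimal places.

Ce⁴⁺/Ce³⁺ is the cathode (higher E°), Cr³⁺/Cr the anode: E°cell = +1.61 − (-0.74) = +2.35 V, n = 3.
Overall: 3 Ce⁴⁺(aq) + Cr(s) → 3 Ce³⁺(aq) + Cr³⁺(aq)
Q = [Ce³⁺]^3·[Cr³⁺] / ([Ce⁴⁺]^3); log Q = 6.691.
E = E° − (0.0592/n) log Q = +2.35 − (0.0592/3)(6.691) = +2.218 V.

+2.218 V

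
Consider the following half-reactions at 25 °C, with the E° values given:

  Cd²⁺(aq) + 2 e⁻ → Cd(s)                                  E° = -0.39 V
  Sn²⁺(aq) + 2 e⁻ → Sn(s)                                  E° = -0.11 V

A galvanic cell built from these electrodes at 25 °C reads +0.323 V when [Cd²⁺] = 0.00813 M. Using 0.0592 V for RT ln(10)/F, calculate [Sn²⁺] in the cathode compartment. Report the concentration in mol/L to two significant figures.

Sn²⁺/Sn is the cathode, Cd²⁺/Cd the anode: E°cell = +0.28 V, n = 2.
Overall reaction: Sn²⁺(aq) + Cd(s) → Sn(s) + Cd²⁺(aq); Q = [Cd²⁺]^1/[Sn²⁺]^1.
From E = E° − (0.0592/n) log Q: log Q = (E° − E)·n/0.0592 = (+0.28 − (+0.323))·2/0.0592 = -1.4527.
So 1·log[Sn²⁺] = 1·log(0.00813) − log Q = -2.0899 − (-1.4527) = -0.6372; [Sn²⁺] = 10^(-0.6372) ≈ 0.23 M.

0.23 M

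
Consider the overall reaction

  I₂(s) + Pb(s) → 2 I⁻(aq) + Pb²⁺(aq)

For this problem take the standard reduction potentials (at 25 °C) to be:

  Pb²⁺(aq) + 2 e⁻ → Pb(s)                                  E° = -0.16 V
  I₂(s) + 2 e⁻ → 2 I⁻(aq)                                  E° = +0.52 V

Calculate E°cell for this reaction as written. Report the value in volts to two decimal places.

The I₂/I⁻ couple has the higher reduction potential, so it is the cathode; Pb²⁺/Pb is oxidised at the anode.
E°cell = E°(cathode) − E°(anode) = (+0.52) − (-0.16) = +0.68 V.

+0.68 V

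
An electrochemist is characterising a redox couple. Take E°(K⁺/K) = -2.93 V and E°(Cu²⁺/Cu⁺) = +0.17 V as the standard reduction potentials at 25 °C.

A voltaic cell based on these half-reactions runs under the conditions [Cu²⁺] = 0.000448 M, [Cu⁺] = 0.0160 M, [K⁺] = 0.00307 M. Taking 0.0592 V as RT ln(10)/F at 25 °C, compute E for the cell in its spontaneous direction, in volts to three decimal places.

Cu²⁺/Cu⁺ is the cathode (higher E°), K⁺/K the anode: E°cell = +0.17 − (-2.93) = +3.10 V, n = 1.
Overall: Cu²⁺(aq) + K(s) → Cu⁺(aq) + K⁺(aq)
Q = [Cu⁺]·[K⁺] / ([Cu²⁺]); log Q = -0.960.
E = E° − (0.0592/n) log Q = +3.10 − (0.0592/1)(-0.960) = +3.157 V.

+3.157 V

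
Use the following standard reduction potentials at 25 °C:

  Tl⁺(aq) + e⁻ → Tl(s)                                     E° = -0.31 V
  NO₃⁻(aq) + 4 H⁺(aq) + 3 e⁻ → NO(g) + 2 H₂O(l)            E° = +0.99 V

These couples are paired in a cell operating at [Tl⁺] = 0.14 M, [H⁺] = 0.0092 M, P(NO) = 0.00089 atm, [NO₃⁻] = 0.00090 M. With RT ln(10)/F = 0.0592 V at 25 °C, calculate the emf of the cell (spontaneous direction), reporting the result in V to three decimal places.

+1.190 V

NO₃⁻/NO is the cathode (higher E°), Tl⁺/Tl the anode: E°cell = +0.99 − (-0.31) = +1.30 V, n = 3.
Overall: NO₃⁻(aq) + 4 H⁺(aq) + 3 Tl(s) → NO(g) + 2 H₂O(l) + 3 Tl⁺(aq)
Q = P(NO)·[Tl⁺]^3 / ([NO₃⁻]·[H⁺]^4); log Q = 5.578.
E = E° − (0.0592/n) log Q = +1.30 − (0.0592/3)(5.578) = +1.190 V.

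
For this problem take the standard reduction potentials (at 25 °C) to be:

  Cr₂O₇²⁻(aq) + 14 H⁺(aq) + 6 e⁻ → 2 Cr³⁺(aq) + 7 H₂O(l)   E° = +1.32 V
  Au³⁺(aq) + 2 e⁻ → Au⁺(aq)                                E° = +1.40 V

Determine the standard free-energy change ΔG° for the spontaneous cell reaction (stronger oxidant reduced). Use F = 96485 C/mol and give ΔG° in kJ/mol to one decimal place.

-46.3 kJ/mol

Au³⁺/Au⁺ (E° = +1.40 V) is the cathode; Cr₂O₇²⁻/Cr³⁺ (E° = +1.32 V) is the anode, so E°cell = +0.08 V.
Balancing electrons gives n = 6 (lcm of 2 and 6).
ΔG° = −nFE° = −(6)(96485)(+0.08) = -46,313 J = -46.3 kJ/mol.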